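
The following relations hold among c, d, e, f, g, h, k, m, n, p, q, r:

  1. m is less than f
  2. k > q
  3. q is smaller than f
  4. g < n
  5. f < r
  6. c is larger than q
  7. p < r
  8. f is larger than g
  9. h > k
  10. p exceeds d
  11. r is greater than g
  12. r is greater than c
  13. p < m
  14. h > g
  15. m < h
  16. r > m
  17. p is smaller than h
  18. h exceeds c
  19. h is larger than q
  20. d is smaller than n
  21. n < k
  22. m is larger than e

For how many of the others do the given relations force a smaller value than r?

8

Directly below r: p, c, g, m, f.
One step further: d, q, e (8 so far).
Nothing else is reachable below r; 8 in all.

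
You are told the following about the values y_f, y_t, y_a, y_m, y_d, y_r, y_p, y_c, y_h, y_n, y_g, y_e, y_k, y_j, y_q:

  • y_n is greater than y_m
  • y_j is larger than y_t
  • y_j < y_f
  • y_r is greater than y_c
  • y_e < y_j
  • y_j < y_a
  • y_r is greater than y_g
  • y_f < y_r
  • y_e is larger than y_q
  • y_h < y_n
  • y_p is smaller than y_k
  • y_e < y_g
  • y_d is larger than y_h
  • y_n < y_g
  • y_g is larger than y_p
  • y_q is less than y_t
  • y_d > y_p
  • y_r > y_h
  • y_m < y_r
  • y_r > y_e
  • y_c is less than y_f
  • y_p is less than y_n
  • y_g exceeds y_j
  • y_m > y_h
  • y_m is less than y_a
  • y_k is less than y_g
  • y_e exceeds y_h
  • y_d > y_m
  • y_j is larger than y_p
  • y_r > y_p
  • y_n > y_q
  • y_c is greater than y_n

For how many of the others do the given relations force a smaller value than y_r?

12

The elements the relations force below y_r are y_h, y_m, y_p, y_q, y_e, y_t, y_j, y_n, y_c, y_k, y_f, y_g — no chain reaches any other.
That is 12.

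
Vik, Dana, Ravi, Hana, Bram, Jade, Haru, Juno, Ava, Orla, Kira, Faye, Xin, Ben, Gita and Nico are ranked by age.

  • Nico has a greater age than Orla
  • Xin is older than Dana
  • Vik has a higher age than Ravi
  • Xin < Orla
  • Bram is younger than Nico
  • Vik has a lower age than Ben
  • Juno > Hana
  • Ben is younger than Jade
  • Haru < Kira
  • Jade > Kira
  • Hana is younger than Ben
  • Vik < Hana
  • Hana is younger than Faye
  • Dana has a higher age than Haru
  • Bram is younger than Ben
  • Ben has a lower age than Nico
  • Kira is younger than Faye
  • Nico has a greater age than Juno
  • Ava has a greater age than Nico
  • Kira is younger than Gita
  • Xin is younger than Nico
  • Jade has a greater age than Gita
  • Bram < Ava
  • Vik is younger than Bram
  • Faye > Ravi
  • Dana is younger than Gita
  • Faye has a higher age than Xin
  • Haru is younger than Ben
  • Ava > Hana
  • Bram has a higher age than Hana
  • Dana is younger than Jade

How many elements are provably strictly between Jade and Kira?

The relations place Kira below Jade. An element lies strictly between them when it is forced above Kira and also forced below Jade.
Above Kira: {Gita, Faye}. Below Jade: {Haru, Dana, Ravi, Vik, Hana, Bram, Gita, Ben}.
Intersection: {Gita} — 1.

1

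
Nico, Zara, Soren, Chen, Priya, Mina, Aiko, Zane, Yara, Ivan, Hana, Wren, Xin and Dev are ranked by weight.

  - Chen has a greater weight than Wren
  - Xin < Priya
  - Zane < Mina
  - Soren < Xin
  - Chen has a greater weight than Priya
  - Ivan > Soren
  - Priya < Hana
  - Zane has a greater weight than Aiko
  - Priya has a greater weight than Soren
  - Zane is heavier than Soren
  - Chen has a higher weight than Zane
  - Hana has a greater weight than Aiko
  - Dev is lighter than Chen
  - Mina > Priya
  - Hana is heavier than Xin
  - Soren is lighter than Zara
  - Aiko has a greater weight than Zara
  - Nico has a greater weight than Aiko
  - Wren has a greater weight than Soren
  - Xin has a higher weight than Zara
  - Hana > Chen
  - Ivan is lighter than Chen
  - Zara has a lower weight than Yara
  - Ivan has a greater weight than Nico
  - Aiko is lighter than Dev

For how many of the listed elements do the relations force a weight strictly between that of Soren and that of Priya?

2

Chaining upward from Soren reaches: Zara, Aiko, Wren, Yara, Xin, Zane, Nico, Ivan, Dev, Mina, Chen, Hana.
Chaining downward from Priya reaches: Zara, Xin.
Strictly between Soren and Priya are those in both lists: Zara, Xin — 2 elements.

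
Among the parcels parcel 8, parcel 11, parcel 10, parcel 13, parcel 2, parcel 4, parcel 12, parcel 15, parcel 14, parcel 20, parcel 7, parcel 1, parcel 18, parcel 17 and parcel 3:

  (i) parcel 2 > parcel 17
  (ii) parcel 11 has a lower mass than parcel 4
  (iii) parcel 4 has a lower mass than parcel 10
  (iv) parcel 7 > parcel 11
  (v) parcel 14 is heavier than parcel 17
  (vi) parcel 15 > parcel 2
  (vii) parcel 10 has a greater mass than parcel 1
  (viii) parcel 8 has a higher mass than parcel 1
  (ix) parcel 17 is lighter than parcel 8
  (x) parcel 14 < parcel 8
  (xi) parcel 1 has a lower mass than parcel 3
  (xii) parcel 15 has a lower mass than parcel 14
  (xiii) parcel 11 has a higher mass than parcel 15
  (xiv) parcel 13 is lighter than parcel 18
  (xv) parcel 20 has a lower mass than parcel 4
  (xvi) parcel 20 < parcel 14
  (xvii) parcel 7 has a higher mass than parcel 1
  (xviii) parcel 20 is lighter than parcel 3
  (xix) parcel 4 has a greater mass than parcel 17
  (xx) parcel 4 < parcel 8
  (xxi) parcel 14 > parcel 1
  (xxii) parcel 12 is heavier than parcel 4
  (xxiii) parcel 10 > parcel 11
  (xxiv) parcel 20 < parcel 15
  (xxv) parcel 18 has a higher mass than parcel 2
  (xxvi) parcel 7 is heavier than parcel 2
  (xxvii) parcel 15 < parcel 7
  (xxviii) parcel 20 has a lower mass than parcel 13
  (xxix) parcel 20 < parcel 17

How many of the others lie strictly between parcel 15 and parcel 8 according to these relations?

3

The relations place parcel 15 below parcel 8. An element lies strictly between them when it is forced above parcel 15 and also forced below parcel 8.
Above parcel 15: {parcel 14, parcel 11, parcel 4, parcel 7, parcel 10, parcel 12}. Below parcel 8: {parcel 20, parcel 17, parcel 2, parcel 1, parcel 14, parcel 11, parcel 4}.
Intersection: {parcel 14, parcel 11, parcel 4} — 3.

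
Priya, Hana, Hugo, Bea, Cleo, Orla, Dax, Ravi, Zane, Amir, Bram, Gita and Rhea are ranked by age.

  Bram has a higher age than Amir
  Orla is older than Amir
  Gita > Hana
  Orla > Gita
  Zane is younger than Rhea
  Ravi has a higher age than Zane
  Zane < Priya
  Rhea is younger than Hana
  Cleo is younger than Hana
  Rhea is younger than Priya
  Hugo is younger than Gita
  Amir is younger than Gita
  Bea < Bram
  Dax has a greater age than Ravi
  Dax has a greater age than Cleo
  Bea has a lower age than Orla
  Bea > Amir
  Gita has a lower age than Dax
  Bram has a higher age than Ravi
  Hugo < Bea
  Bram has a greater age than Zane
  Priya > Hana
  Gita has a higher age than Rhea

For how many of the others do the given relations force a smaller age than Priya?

4

The elements the relations force below Priya are Zane, Rhea, Cleo, Hana — no chain reaches any other.
That is 4.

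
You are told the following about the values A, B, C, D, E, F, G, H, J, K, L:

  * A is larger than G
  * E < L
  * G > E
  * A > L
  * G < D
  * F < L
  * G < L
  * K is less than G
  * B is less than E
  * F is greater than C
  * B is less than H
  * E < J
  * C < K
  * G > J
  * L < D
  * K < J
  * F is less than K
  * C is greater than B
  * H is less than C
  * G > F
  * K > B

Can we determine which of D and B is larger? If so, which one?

B < H and H < C give B < C.
With C < F: B < H < C < F.
Then F < K extends the chain to K.
Then K < G extends the chain to G.
With G < L: B < H < C < F < K < G < L.
Then L < D extends the chain to D.
So D is larger.

D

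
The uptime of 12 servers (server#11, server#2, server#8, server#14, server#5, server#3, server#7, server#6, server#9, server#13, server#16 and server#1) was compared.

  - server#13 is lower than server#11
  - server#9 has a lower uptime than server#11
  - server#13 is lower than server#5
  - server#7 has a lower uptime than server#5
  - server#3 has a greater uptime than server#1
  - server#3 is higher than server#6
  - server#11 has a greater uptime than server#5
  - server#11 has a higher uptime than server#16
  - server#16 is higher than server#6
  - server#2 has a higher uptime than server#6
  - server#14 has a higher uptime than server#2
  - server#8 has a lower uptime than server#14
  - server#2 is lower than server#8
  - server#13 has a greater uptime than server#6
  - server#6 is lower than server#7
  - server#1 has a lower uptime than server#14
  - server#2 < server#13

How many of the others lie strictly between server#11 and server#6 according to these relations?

Chaining upward from server#6 reaches: server#7, server#2, server#3, server#8, server#14, server#16, server#13, server#5.
Chaining downward from server#11 reaches: server#7, server#2, server#9, server#16, server#13, server#5.
Strictly between server#6 and server#11 are those in both lists: server#7, server#2, server#16, server#13, server#5 — 5 elements.

5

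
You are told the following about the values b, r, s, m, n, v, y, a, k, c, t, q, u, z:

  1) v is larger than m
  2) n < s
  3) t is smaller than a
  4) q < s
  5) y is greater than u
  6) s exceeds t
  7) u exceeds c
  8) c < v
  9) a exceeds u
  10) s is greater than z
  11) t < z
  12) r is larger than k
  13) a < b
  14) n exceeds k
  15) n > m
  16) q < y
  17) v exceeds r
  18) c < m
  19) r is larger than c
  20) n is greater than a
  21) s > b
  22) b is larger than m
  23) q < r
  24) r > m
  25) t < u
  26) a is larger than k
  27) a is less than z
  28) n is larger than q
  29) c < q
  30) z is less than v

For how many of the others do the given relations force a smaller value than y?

Directly below y: q, u.
One step further: c, t (4 so far).
No other element is forced below y by the given relations, so the count is 4.

4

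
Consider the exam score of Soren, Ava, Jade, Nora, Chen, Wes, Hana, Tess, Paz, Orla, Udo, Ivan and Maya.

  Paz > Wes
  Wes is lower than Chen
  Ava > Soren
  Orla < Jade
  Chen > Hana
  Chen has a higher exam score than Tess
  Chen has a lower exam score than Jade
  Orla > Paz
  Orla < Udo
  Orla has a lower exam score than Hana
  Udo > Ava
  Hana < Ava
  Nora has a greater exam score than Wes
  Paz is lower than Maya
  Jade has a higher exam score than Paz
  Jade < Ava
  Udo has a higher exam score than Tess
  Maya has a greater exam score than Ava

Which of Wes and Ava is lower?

Wes

The relevant relations are Wes < Paz; Paz < Orla; Orla < Hana; Hana < Chen; Chen < Jade; Jade < Ava.
Together: Wes < Paz < Orla < Hana < Chen < Jade < Ava.
So Wes < Ava; Wes is the lower of the two.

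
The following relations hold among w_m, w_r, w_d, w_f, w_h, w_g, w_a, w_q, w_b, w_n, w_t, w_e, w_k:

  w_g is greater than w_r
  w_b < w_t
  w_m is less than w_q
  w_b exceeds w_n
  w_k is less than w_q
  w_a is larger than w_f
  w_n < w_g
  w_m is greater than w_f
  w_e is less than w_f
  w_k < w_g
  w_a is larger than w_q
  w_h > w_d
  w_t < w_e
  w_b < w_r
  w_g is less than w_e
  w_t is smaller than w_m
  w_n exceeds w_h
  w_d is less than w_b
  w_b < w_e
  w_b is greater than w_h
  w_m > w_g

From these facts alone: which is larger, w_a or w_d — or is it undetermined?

The relevant relations are w_d < w_h; w_h < w_n; w_n < w_b; w_b < w_r; w_r < w_g; w_g < w_e; w_e < w_f; w_f < w_m; w_m < w_q; w_q < w_a.
Together: w_d < w_h < w_n < w_b < w_r < w_g < w_e < w_f < w_m < w_q < w_a.
So w_a is larger.

w_a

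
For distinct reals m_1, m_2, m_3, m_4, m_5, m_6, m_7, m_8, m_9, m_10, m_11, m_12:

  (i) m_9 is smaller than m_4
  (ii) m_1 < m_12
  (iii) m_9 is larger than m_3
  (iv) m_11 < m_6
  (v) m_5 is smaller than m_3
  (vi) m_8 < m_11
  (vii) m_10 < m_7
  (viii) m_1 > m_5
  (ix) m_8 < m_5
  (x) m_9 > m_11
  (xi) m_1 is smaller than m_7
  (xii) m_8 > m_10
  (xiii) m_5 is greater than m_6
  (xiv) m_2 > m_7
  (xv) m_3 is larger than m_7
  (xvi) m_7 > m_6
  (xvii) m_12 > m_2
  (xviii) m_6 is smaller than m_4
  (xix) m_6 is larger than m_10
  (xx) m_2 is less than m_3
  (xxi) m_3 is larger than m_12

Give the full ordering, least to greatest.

Nothing is placed below m_10, so it is least; from there m_10 < m_8; m_8 < m_11; m_11 < m_6; m_6 < m_5; m_5 < m_1; m_1 < m_7; m_7 < m_2; m_2 < m_12; m_12 < m_3; m_3 < m_9; m_9 < m_4, each given directly.

m_10 < m_8 < m_11 < m_6 < m_5 < m_1 < m_7 < m_2 < m_12 < m_3 < m_9 < m_4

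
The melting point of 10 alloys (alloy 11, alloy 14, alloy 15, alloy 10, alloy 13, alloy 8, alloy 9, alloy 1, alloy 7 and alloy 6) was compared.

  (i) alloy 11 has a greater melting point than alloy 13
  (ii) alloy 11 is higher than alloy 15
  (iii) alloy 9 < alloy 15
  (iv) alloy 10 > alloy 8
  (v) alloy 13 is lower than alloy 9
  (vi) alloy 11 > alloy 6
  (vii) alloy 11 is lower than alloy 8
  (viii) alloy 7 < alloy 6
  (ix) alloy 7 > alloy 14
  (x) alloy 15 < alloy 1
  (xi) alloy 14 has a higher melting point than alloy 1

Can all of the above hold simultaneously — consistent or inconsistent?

The single ordering alloy 13 < alloy 9 < alloy 15 < alloy 1 < alloy 14 < alloy 7 < alloy 6 < alloy 11 < alloy 8 < alloy 10 satisfies every listed relation, so no contradiction arises.

consistent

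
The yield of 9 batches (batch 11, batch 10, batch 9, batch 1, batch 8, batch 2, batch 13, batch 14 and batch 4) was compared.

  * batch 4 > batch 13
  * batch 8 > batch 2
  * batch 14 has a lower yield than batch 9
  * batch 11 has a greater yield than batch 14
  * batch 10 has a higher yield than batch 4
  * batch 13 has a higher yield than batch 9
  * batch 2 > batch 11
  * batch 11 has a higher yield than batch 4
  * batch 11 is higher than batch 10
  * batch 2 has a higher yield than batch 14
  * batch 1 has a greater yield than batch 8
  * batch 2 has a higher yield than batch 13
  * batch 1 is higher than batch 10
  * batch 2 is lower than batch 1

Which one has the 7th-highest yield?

Chaining the given pairs: batch 14 < batch 9 < batch 13 < batch 4 < batch 10 < batch 11 < batch 2 < batch 8 < batch 1.
The 7th largest is batch 13.

batch 13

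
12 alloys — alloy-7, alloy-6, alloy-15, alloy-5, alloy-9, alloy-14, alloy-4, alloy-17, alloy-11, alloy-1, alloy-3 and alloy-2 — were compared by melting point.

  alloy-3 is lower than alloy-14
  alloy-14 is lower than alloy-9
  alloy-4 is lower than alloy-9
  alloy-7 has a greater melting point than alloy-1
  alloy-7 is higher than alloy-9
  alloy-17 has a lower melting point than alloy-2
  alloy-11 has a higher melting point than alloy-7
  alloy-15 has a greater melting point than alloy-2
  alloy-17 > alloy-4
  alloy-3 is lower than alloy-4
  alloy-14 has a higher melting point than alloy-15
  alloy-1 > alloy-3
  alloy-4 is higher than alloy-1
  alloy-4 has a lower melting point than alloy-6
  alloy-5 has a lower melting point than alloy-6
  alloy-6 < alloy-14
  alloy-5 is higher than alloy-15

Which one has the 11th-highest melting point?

alloy-1

Piecing the relations together gives one ordering: alloy-3 < alloy-1 < alloy-4 < alloy-17 < alloy-2 < alloy-15 < alloy-5 < alloy-6 < alloy-14 < alloy-9 < alloy-7 < alloy-11.
The 11th largest is alloy-1.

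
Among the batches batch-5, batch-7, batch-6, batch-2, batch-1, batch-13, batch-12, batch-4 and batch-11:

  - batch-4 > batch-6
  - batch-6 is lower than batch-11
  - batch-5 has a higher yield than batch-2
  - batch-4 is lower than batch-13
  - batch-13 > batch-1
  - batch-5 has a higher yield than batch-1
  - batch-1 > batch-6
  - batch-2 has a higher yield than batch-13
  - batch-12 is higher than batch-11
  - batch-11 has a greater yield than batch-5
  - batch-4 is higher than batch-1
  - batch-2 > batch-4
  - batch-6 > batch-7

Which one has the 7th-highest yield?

batch-1

Piecing the relations together gives one ordering: batch-7 < batch-6 < batch-1 < batch-4 < batch-13 < batch-2 < batch-5 < batch-11 < batch-12.
The 7th largest is batch-1.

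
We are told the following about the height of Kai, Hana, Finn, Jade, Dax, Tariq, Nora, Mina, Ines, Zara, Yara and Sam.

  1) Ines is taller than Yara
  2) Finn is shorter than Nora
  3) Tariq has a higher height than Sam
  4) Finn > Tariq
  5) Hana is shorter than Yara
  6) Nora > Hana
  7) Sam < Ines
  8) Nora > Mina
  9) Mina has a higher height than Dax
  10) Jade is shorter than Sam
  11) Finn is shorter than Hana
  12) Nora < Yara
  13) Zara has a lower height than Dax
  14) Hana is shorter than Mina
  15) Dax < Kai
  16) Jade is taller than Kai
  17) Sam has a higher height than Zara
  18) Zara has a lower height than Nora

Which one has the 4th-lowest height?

Chaining the given pairs: Zara < Dax < Kai < Jade < Sam < Tariq < Finn < Hana < Mina < Nora < Yara < Ines.
The 4th smallest is Jade.

Jade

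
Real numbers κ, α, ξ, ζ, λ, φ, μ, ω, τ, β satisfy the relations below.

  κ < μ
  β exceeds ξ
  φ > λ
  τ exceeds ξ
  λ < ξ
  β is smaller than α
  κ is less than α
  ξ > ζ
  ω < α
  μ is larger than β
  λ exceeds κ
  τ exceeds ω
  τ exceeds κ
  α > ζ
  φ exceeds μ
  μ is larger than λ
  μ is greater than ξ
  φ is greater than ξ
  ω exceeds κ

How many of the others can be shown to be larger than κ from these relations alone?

The elements the relations force above κ are λ, ξ, β, ω, μ, τ, φ, α — no chain reaches any other.
That is 8.

8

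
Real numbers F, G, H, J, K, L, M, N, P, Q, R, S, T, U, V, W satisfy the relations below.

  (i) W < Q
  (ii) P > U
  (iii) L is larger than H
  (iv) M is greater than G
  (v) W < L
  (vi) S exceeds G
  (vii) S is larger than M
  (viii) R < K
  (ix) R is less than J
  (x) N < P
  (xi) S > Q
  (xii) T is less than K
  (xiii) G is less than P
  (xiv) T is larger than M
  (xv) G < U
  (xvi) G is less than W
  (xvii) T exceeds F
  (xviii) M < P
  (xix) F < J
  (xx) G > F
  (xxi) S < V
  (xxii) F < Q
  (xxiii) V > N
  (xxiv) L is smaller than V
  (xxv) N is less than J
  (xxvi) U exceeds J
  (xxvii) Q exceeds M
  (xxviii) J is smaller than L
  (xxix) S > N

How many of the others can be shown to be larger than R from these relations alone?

From R the given relations immediately reach J, K.
From those, U, L — 4 in total.
From those, P, V — 6 in total.
No other element is forced above R by the given relations, so the count is 6.

6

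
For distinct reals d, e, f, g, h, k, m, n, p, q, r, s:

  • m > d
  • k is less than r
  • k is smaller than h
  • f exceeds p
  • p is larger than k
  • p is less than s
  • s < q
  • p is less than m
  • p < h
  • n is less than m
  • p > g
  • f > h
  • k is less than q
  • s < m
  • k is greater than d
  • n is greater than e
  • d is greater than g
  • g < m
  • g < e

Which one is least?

g

e is not least since g < e; d is not least since g < d; k is not least since d < k; p is not least since k < p; h is not least since p < h; s is not least since p < s; n is not least since e < n; m is not least since g < m; q is not least since k < q; f is not least since h < f; r is not least since k < r.
Only g has nothing below it, so g is the least.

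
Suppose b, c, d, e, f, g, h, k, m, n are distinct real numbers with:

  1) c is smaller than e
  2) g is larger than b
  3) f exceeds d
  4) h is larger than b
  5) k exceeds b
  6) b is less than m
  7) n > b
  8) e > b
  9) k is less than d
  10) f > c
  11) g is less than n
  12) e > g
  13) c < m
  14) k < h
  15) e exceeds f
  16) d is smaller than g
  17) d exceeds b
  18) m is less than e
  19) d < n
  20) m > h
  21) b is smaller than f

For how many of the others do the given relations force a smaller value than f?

4

From f the given relations immediately reach b, c, d.
From those, k — 4 in total.
Nothing else is reachable below f; 4 in all.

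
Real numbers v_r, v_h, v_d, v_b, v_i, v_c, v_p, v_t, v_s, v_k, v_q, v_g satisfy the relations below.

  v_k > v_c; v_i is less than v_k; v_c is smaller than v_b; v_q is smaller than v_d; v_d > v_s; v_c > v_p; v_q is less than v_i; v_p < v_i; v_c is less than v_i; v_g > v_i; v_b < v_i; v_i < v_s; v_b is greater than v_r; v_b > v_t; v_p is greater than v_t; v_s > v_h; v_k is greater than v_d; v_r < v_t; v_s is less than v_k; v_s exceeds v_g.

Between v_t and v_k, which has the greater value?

v_k

v_t < v_p and v_p < v_c give v_t < v_c.
With v_c < v_b: v_t < v_p < v_c < v_b.
With v_b < v_i: v_t < v_p < v_c < v_b < v_i.
With v_i < v_g: v_t < v_p < v_c < v_b < v_i < v_g.
With v_g < v_s: v_t < v_p < v_c < v_b < v_i < v_g < v_s.
With v_s < v_d: v_t < v_p < v_c < v_b < v_i < v_g < v_s < v_d.
With v_d < v_k: v_t < v_p < v_c < v_b < v_i < v_g < v_s < v_d < v_k.
So v_t < v_k; v_k is the larger of the two.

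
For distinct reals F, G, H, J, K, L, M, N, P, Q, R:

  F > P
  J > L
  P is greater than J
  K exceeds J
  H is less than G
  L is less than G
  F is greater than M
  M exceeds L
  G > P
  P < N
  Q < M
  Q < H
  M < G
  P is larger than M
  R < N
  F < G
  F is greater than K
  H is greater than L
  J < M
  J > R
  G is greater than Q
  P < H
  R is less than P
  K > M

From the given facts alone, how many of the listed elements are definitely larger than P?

The elements the relations force above P are N, H, F, G — no chain reaches any other.
That is 4.

4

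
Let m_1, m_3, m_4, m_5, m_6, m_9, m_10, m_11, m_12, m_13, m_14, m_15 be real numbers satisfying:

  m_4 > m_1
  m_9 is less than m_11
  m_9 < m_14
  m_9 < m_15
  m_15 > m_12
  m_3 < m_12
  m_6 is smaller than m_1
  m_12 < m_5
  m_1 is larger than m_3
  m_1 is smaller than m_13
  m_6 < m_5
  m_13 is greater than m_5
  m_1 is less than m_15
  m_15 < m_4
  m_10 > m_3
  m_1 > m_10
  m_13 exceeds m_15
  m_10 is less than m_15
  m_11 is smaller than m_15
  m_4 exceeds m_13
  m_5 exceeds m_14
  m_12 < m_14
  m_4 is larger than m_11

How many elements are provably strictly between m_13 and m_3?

6

Chaining upward from m_3 reaches: m_12, m_10, m_1, m_14, m_15, m_5, m_4.
Chaining downward from m_13 reaches: m_12, m_9, m_6, m_10, m_11, m_1, m_14, m_15, m_5.
Strictly between m_3 and m_13 are those in both lists: m_12, m_10, m_1, m_14, m_15, m_5 — 6 elements.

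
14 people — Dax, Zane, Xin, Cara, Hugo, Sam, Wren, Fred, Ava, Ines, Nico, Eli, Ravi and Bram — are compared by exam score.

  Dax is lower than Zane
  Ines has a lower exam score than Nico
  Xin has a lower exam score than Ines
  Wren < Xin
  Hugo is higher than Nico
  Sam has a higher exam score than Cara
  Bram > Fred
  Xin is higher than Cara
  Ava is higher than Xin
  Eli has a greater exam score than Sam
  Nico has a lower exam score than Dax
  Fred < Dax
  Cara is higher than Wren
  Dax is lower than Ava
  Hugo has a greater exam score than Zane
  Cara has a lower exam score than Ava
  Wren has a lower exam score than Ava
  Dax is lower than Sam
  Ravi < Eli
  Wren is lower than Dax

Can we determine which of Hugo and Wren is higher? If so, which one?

The relevant relations are Wren < Cara; Cara < Xin; Xin < Ines; Ines < Nico; Nico < Dax; Dax < Zane; Zane < Hugo.
Chaining these gives Wren < Cara < Xin < Ines < Nico < Dax < Zane < Hugo.
So Hugo is higher.

Hugo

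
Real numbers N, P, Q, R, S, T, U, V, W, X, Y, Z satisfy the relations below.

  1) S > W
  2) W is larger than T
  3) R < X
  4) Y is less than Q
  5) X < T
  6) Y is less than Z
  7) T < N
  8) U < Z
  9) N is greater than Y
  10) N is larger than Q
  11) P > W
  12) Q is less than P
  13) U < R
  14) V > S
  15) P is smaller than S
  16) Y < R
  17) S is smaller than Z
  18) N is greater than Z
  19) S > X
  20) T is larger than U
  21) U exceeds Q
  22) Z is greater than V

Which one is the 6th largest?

W

Chaining the given pairs: Y < Q < U < R < X < T < W < P < S < V < Z < N.
Counting 6 from the largest end gives W.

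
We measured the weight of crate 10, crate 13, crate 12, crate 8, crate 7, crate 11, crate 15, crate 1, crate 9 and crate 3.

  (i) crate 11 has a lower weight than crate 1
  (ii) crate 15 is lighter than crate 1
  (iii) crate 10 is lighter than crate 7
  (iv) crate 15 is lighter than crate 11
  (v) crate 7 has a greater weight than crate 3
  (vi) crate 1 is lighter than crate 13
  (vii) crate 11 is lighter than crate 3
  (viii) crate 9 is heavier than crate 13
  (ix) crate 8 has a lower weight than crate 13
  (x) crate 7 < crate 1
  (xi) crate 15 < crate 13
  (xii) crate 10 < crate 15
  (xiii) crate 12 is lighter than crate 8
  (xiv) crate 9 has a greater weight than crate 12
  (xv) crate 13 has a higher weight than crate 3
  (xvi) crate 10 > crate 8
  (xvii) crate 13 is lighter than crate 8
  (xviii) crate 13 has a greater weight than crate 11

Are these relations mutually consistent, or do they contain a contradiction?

We have crate 13 < crate 8 stated directly, yet also crate 8 < crate 10 < crate 15 < crate 11 < crate 3 < crate 7 < crate 1 < crate 13 by chaining the others — so crate 8 < crate 13. Contradiction.

inconsistent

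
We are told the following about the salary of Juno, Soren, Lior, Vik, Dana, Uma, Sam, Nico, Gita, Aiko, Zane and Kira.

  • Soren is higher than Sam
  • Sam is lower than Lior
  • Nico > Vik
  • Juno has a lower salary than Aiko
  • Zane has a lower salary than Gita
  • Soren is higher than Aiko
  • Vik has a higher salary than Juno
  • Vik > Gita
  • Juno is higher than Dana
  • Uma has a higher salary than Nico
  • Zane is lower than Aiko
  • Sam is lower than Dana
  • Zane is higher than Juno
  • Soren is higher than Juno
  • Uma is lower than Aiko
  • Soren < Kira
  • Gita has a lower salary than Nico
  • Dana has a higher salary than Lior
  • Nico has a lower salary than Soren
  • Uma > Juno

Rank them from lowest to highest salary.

Sam < Lior < Dana < Juno < Zane < Gita < Vik < Nico < Uma < Aiko < Soren < Kira

The consecutive links are each given: Sam < Lior; Lior < Dana; Dana < Juno; Juno < Zane; Zane < Gita; Gita < Vik; Vik < Nico; Nico < Uma; Uma < Aiko; Aiko < Soren; Soren < Kira.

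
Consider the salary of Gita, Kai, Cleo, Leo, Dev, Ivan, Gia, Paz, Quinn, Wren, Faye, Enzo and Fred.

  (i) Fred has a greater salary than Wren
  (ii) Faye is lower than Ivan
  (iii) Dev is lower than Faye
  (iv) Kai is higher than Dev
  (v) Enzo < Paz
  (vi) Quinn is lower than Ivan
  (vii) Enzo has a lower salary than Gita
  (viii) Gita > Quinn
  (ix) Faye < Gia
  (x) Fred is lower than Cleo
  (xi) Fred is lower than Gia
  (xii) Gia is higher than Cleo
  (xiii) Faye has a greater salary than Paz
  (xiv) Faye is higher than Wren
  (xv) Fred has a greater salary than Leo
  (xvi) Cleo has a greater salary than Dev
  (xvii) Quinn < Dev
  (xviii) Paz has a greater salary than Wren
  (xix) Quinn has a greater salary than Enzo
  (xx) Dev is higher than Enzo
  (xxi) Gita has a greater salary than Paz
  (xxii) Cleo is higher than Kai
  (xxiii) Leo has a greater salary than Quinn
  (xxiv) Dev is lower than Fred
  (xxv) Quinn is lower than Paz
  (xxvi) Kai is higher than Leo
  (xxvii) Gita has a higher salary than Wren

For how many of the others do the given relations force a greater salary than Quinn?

The elements the relations force above Quinn are Paz, Dev, Leo, Fred, Faye, Kai, Ivan, Cleo, Gia, Gita — no chain reaches any other.
That is 10.

10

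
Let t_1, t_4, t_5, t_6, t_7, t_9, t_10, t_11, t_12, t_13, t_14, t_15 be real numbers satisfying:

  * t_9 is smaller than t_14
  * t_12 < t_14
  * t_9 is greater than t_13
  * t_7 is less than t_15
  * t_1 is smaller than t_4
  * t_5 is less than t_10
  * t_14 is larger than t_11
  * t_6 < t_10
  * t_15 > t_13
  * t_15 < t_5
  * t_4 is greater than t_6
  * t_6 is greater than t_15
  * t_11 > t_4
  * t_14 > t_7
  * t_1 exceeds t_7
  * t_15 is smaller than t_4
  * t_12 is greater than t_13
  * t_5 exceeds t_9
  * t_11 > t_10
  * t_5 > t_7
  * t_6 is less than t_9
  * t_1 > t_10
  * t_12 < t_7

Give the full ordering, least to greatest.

t_13 < t_12 < t_7 < t_15 < t_6 < t_9 < t_5 < t_10 < t_1 < t_4 < t_11 < t_14

The consecutive links are each given: t_13 < t_12; t_12 < t_7; t_7 < t_15; t_15 < t_6; t_6 < t_9; t_9 < t_5; t_5 < t_10; t_10 < t_1; t_1 < t_4; t_4 < t_11; t_11 < t_14.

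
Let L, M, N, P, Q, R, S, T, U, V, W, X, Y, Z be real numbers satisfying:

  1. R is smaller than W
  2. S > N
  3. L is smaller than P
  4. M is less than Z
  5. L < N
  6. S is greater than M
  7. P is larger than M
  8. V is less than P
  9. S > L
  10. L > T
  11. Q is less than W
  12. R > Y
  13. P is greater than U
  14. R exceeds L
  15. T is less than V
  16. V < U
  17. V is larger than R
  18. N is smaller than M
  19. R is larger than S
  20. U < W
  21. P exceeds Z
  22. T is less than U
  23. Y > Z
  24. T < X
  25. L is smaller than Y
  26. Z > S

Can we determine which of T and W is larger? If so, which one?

T < L and L < N give T < N.
Then N < M extends the chain to M.
Then M < S extends the chain to S.
Then S < Z extends the chain to Z.
Then Z < Y extends the chain to Y.
With Y < R: T < L < N < M < S < Z < Y < R.
With R < V: T < L < N < M < S < Z < Y < R < V.
Then V < U extends the chain to U.
Then U < W extends the chain to W.
So W is larger.

W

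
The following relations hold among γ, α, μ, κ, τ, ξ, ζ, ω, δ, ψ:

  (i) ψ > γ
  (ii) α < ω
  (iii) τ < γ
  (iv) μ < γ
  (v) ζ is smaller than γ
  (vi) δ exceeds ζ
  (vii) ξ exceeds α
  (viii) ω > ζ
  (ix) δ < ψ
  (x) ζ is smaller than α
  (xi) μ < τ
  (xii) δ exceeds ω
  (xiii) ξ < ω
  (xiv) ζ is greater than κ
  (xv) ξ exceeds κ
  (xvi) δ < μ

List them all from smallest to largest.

κ < ζ < α < ξ < ω < δ < μ < τ < γ < ψ

The consecutive links are each given: κ < ζ; ζ < α; α < ξ; ξ < ω; ω < δ; δ < μ; μ < τ; τ < γ; γ < ψ.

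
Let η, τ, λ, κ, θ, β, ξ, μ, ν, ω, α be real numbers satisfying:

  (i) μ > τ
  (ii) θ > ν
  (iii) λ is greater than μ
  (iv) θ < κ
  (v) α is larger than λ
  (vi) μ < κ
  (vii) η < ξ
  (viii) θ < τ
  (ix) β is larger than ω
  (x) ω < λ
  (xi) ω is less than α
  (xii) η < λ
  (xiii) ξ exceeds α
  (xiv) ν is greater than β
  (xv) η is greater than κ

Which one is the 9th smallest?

λ

The consecutive relations fix a unique order: ω < β < ν < θ < τ < μ < κ < η < λ < α < ξ.
Counting 9 from the smallest end gives λ.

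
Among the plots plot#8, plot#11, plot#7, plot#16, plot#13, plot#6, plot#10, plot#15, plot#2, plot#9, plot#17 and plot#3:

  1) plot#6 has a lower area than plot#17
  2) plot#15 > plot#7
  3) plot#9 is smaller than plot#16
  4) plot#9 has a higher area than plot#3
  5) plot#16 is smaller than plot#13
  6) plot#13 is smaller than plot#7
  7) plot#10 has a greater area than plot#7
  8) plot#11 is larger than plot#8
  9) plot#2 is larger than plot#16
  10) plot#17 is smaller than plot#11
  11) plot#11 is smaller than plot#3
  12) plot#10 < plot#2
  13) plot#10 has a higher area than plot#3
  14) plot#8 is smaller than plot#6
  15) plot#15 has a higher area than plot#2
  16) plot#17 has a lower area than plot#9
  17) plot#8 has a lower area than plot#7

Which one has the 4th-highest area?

Piecing the relations together gives one ordering: plot#8 < plot#6 < plot#17 < plot#11 < plot#3 < plot#9 < plot#16 < plot#13 < plot#7 < plot#10 < plot#2 < plot#15.
The 4th largest is plot#7.

plot#7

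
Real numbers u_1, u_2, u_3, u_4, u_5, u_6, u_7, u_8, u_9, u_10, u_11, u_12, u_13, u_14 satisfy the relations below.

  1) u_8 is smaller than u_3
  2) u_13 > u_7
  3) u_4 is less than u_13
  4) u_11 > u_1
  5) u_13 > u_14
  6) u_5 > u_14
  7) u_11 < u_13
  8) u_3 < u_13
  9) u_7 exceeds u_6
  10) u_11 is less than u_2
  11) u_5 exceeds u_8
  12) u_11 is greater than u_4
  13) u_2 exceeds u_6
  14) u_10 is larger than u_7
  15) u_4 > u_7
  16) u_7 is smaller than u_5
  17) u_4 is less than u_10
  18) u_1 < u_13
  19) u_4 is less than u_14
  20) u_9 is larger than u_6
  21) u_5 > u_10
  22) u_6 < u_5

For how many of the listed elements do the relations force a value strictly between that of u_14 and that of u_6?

Chaining upward from u_6 reaches: u_7, u_9, u_4, u_10, u_11, u_13, u_2, u_5.
Chaining downward from u_14 reaches: u_7, u_4.
Strictly between u_6 and u_14 are those in both lists: u_7, u_4 — 2 elements.

2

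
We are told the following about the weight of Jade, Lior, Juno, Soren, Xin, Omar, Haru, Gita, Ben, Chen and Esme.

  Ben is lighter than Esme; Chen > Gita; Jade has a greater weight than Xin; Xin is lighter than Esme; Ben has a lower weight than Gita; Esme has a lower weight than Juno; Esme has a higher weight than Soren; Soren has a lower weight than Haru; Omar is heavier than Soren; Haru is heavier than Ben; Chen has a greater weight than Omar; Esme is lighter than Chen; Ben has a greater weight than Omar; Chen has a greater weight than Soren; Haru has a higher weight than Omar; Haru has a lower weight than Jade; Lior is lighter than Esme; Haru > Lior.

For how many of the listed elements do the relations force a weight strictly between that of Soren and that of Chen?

The relations place Soren below Chen. An element lies strictly between them when it is forced above Soren and also forced below Chen.
Above Soren: {Omar, Ben, Gita, Esme, Haru, Juno, Jade}. Below Chen: {Xin, Omar, Ben, Lior, Gita, Esme}.
Intersection: {Omar, Ben, Gita, Esme} — 4.

4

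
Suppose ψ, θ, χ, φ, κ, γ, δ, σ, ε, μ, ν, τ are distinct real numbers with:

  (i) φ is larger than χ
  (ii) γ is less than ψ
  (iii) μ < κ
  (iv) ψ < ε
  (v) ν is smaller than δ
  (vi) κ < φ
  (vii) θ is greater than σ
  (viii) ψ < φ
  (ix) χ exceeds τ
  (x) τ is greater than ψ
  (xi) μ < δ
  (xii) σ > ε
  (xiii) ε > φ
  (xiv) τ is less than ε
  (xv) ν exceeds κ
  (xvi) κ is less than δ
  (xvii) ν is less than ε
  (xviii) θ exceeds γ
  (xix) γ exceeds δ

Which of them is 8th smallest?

χ

Chaining the given pairs: μ < κ < ν < δ < γ < ψ < τ < χ < φ < ε < σ < θ.
The 8th smallest is χ.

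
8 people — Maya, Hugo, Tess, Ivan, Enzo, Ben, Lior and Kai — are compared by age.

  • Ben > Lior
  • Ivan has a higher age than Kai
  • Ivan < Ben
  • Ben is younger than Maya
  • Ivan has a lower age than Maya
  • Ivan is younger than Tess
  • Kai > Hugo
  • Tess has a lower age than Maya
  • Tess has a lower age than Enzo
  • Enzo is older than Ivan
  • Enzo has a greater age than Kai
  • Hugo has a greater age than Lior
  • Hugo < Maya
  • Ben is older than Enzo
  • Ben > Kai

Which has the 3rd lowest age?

Kai

Chaining the given pairs: Lior < Hugo < Kai < Ivan < Tess < Enzo < Ben < Maya.
Counting 3 from the smallest end gives Kai.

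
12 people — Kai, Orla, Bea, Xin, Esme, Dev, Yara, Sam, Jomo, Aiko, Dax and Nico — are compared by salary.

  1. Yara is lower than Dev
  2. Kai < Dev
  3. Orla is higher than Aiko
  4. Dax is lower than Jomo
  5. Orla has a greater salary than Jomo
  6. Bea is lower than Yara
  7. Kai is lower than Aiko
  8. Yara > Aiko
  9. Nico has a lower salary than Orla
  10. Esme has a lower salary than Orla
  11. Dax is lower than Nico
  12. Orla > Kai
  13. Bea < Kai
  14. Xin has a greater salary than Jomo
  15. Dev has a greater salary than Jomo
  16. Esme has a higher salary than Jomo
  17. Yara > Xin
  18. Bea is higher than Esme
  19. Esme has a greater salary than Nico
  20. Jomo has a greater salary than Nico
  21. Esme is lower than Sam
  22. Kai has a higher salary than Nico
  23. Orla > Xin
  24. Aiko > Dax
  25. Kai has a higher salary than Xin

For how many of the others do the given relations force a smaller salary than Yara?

The elements the relations force below Yara are Dax, Nico, Jomo, Xin, Esme, Bea, Kai, Aiko — no chain reaches any other.
That is 8.

8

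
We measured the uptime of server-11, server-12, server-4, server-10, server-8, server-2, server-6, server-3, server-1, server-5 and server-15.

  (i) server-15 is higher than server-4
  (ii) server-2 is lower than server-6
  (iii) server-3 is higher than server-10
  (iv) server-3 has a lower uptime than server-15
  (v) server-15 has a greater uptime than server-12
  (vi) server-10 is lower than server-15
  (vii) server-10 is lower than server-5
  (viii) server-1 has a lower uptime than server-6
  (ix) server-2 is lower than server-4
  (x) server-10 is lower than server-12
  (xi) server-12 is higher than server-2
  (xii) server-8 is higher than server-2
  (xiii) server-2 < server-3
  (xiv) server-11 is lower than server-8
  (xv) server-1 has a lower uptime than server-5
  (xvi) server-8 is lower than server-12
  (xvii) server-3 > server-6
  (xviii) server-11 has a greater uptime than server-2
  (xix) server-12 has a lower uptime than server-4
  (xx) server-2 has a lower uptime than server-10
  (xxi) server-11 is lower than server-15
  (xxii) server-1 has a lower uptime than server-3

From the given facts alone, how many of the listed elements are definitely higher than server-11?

4

From server-11 the given relations immediately reach server-8, server-15.
From those, server-12 — 3 in total.
From those, server-4 — 4 in total.
Nothing else is reachable above server-11; 4 in all.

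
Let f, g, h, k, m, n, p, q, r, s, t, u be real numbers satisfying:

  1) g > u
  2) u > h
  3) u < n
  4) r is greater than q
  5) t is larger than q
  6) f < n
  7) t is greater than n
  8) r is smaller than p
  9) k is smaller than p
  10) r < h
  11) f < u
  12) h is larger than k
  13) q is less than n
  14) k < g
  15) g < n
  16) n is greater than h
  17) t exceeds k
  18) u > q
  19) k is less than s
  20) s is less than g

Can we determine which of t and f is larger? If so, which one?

Link the given pairs in sequence: f < u; u < g; g < n; n < t.
Chaining these gives f < u < g < n < t.
So t is larger.

t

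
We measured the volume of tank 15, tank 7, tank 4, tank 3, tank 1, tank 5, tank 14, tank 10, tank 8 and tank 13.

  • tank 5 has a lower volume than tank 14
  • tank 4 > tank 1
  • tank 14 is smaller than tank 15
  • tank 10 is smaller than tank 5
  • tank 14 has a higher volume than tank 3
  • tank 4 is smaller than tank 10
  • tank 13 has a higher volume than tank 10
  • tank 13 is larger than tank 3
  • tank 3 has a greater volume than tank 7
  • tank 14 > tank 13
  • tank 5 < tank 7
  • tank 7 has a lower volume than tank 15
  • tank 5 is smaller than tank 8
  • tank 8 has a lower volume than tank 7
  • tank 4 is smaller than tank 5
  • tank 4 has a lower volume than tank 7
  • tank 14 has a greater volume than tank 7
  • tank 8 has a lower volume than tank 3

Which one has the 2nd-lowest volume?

tank 4

The consecutive relations fix a unique order: tank 1 < tank 4 < tank 10 < tank 5 < tank 8 < tank 7 < tank 3 < tank 13 < tank 14 < tank 15.
Counting 2 from the smallest end gives tank 4.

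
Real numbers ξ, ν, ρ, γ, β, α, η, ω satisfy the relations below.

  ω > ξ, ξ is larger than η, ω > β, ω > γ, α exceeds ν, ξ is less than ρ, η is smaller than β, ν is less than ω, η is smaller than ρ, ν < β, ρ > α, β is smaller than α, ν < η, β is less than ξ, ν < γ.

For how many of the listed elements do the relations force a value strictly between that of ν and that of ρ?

Chaining upward from ν reaches: η, β, α, ξ, γ, ω.
Chaining downward from ρ reaches: η, β, α, ξ.
Strictly between ν and ρ are those in both lists: η, β, α, ξ — 4 elements.

4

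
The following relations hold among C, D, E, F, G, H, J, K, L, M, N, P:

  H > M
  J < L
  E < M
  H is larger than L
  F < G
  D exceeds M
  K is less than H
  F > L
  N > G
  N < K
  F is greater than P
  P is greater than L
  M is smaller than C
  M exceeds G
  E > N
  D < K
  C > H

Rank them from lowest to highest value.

J < L < P < F < G < N < E < M < D < K < H < C

Nothing is placed below J, so it is least; from there J < L; L < P; P < F; F < G; G < N; N < E; E < M; M < D; D < K; K < H; H < C, each given directly.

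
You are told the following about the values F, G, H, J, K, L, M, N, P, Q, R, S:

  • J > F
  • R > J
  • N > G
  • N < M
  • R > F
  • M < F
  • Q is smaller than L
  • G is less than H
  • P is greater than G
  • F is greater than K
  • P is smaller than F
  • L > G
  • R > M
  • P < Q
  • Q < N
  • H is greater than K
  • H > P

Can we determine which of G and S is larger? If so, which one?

Following every chain through G: above G we get P, Q, N, M, F, J, R, H, L.
S is not reached, and no chain runs the other way from S to G.
So the given relations leave the order of G and S undetermined.

undetermined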